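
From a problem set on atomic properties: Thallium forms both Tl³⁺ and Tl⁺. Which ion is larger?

Both ions have Z = 81 protons, but Tl³⁺ has lost more electrons, so its remaining electrons feel a larger effective nuclear charge per electron and are pulled in more tightly.
Higher positive charge → smaller ion, so Tl⁺ > Tl³⁺.

Tl⁺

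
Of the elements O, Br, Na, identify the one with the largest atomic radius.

Atomic radius shrinks across a period as nuclear charge pulls the same shell inward, and grows down a group as new shells are added.
Here both period and group differ, so the two effects have to be weighed against each other.
Br > O: the two effects oppose for this pair; the down-group effect wins (114 vs 63 pm).
Na > Br: period and group pull opposite ways; the across-period shift dominates (155 vs 114 pm).
Tabulated atomic radius (pm): O 63, Na 155, Br 114.
The largest atomic radius among these belongs to Na.

Na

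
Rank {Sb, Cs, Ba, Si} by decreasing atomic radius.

Si is in period 3, group 14; Sb is in period 5, group 15; Cs is in period 6, group 1; Ba is in period 6, group 2.
Atomic radius shrinks across a period as nuclear charge pulls the same shell inward, and grows down a group as new shells are added.
These span different periods and groups, so the two trends combine.
Sb > Si: period and group pull opposite ways; the down-group shift dominates (140 vs 116 pm).
Ba > Sb: relative to Sb, both the across-period and down-group shifts push Ba's atomic radius up.
Cs > Ba: Cs lies to the left of Ba in period 6, so the across-period effect alone puts Cs larger.
Approximate values (pm): Si 116, Sb 140, Cs 232, Ba 196.
So from largest to smallest: Cs > Ba > Sb > Si.

Cs, Ba, Sb, Si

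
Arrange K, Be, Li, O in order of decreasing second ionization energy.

Li > O > K > Be

IE_2 is the cost of taking one more electron from the +1 cation: K⁺ is the bare [Ar] core; Be⁺ still has 1 valence electron; Li⁺ is the bare [He] core; O⁺ still has 5 valence electrons.
Usually core removal costs more than valence removal, but here the competition is close: a tightly held n=2 valence electron can cost more to remove than an n=3 core electron, so the actual values have to decide it.
Valence configurations: Be⁺ [He]2s¹, O⁺ [He]2s²2p³.
The numbers (kJ/mol): K 3052, Be 1757, Li 7298, O 3388.
Putting it together, IE_2: Be < K < O < Li.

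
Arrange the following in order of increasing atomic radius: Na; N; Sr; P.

N, P, Na, Sr

Moving right in a period, electrons are added to the same shell under a stronger nuclear pull, so atoms get smaller; moving down, a new shell is opened and atoms get larger.
These span different periods and groups, so the two trends combine.
P > N: P sits below N in group 15, so the down-group effect alone puts P larger.
Na > P: Na lies to the left of P in period 3, so the across-period effect alone puts Na larger.
Sr > Na: period and group pull opposite ways; the down-group shift dominates (185 vs 155 pm).
Approximate values (pm): N 71, Na 155, P 111, Sr 185.
So from smallest to largest: N < P < Na < Sr.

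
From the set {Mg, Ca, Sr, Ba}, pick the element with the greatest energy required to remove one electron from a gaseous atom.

Mg is in period 3, group 2; Ca is in period 4, group 2; Sr is in period 5, group 2; Ba is in period 6, group 2.
Across a period the outer electron is held more tightly (higher IE₁); down a group it sits in a higher shell, more shielded, and comes off more easily.
All are in group 2, so first ionization energy increases up the group.
The greatest energy required to remove one electron from a gaseous atom among these belongs to Mg.

Mg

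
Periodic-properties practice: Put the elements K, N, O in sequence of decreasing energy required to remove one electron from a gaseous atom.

N is in period 2, group 15; O is in period 2, group 16; K is in period 4, group 1.
IE₁ increases left→right with effective nuclear charge and decreases top→bottom as the valence shell moves farther out.
Neither a single period nor a single group — weigh both effects.
O > K: relative to K, both the across-period and down-group shifts push O's first ionization energy up.
N > O: this pair runs against the simple trend — see the exception note.
Note the exception: N has a higher first ionization energy than O, contrary to the simple trend — pairing an electron in O's 2p⁴ costs repulsion energy, so O ionizes more easily than half-filled N (2p³).
For reference (kJ/mol): N 1402, O 1314, K 419.
So from highest to lowest: N > O > K.

N > O > K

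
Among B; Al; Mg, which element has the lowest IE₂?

Mg

IE_2 is the cost of taking one more electron from the +1 cation: B⁺ still has 2 valence electrons; Al⁺ still has 2 valence electrons; Mg⁺ still has 1 valence electron.
All are still removing valence electrons, so compare the +1 ions as you would atoms: IE_2 generally rises across a period (higher Z_eff) and falls down a group (larger shell), subject to the usual subshell exceptions.
Valence configurations: B⁺ [He]2s², Al⁺ [Ne]3s², Mg⁺ [Ne]3s¹.
Tabulated IE_2 (kJ/mol): B 2427, Al 1817, Mg 1451.
Hence IE_2: Mg < Al < B.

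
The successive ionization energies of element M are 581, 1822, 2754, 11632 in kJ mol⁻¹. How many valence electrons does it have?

Look for the largest jump between consecutive ionization energies: IE4/IE3 ≈ 4.2, far larger than any earlier ratio.
That jump marks the point where a core electron is being removed. So the atom has 3 valence electrons.

3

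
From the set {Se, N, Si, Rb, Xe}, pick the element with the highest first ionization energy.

N

Removing the outermost electron gets harder across a period and easier down a group.
These span different periods and groups, so the two trends combine.
Si > Rb: relative to Rb, both the across-period and down-group shifts push Si's first ionization energy up.
Se > Si: period and group pull opposite ways; the across-period shift dominates (941 vs 786 kJ/mol).
Xe > Se: period and group pull opposite ways; the across-period shift dominates (1170 vs 941 kJ/mol).
N > Xe: period and group pull opposite ways; the down-group shift dominates (1402 vs 1170 kJ/mol).
Tabulated first ionization energy (kJ/mol): N 1402, Si 786, Se 941, Rb 403, Xe 1170.
The highest first ionization energy among these belongs to N.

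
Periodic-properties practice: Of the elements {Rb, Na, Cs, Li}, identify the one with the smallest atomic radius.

Li

Moving right in a period, electrons are added to the same shell under a stronger nuclear pull, so atoms get smaller; moving down, a new shell is opened and atoms get larger.
All are in group 1, so atomic radius increases down the group.
The smallest atomic radius among these belongs to Li.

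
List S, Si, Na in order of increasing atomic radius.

S, Si, Na

Moving right in a period, electrons are added to the same shell under a stronger nuclear pull, so atoms get smaller; moving down, a new shell is opened and atoms get larger.
All lie in period 3, so atomic radius increases right to left.
So from smallest to largest: S < Si < Na.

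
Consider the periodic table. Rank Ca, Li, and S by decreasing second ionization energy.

Li > S > Ca

Consider each +1 ion: Ca⁺ still has 1 valence electron; Li⁺ is the bare [He] core; S⁺ still has 5 valence electrons.
Core electrons are held far more tightly than valence electrons, so Li tops the IE_2 order.
Valence configurations: Ca⁺ [Ar]4s¹, S⁺ [Ne]3s²3p³.
Approximate IE_2 values (kJ/mol): Ca 1145, Li 7298, S 2252.
So the second ionization energies run Ca < S < Li.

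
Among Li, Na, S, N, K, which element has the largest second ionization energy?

IE_2 is the cost of taking one more electron from the +1 cation: Li⁺ is the bare [He] core; Na⁺ is the bare [Ne] core; S⁺ still has 5 valence electrons; N⁺ still has 4 valence electrons; K⁺ is the bare [Ar] core.
Core electrons are held far more tightly than valence electrons, so K, Na and Li top the IE_2 order.
Valence configurations: S⁺ [Ne]3s²3p³, N⁺ [He]2s²2p².
Tabulated IE_2 (kJ/mol): Li 7298, Na 4562, S 2252, N 2856, K 3052.
Putting it together, IE_2: S < N < K < Na < Li.

Li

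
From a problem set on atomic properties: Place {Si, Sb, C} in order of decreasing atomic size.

C is in period 2, group 14; Si is in period 3, group 14; Sb is in period 5, group 15.
Moving right in a period, electrons are added to the same shell under a stronger nuclear pull, so atoms get smaller; moving down, a new shell is opened and atoms get larger.
Here both period and group differ, so the two effects have to be weighed against each other.
Si > C: they share group 14; the group trend gives Si the larger value.
Sb > Si: the two effects oppose for this pair; the down-group effect wins (140 vs 116 pm).
For reference (pm): C 75, Si 116, Sb 140.
So from largest to smallest: Sb > Si > C.

Sb > Si > C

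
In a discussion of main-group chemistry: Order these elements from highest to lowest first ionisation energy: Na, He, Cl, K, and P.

He > Cl > P > Na > K

He is in period 1, group 18; Na is in period 3, group 1; P is in period 3, group 15; Cl is in period 3, group 17; K is in period 4, group 1.
IE₁ increases left→right with effective nuclear charge and decreases top→bottom as the valence shell moves farther out.
Neither a single period nor a single group — weigh both effects.
Na > K: they share group 1; the group trend gives Na the larger value.
P > Na: P lies to the right of Na in period 3, so the across-period effect alone puts P higher.
Cl > P: both are in period 3; the period trend gives Cl the larger value.
He > Cl: both effects reinforce here, so He is clearly the higher of the two.
For reference (kJ/mol): He 2372, Na 496, P 1012, Cl 1251, K 419.
So from highest to lowest: He > Cl > P > Na > K.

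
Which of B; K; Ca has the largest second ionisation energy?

The second ionization energy removes an electron from the +1 ion. For each element: B⁺ still has 2 valence electrons; K⁺ is the bare [Ar] core; Ca⁺ still has 1 valence electron.
Core electrons are held far more tightly than valence electrons, so K tops the IE_2 order.
Valence configurations: B⁺ [He]2s², Ca⁺ [Ar]4s¹.
The numbers (kJ/mol): B 2427, K 3052, Ca 1145.
Overall IE_2 order: Ca < B < K.

K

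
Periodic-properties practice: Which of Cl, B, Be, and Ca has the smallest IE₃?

The third ionization energy removes an electron from the +2 ion. For each element: Cl²⁺ still has 5 valence electrons; B²⁺ still has 1 valence electron; Be²⁺ is the bare [He] core; Ca²⁺ is the bare [Ar] core.
Core electrons are held far more tightly than valence electrons, so Ca and Be top the IE_3 order.
Valence configurations: Cl²⁺ [Ne]3s²3p³, B²⁺ [He]2s¹.
Approximate IE_3 values (kJ/mol): Cl 3822, B 3660, Be 14849, Ca 4912.
Putting it together, IE_3: B < Cl < Ca < Be.

B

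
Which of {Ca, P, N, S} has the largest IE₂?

N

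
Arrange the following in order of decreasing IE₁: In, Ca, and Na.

Na is in period 3, group 1; Ca is in period 4, group 2; In is in period 5, group 13.
First ionization energy rises across a period (greater Z_eff holds electrons more tightly) and falls down a group (valence electrons are farther from the nucleus).
A diagonal step moves right (one effect) and down (the opposite effect) at once.
In > Na: the two effects oppose for this pair; the across-period effect wins (558 vs 496 kJ/mol).
Ca > In: period and group pull opposite ways; the down-group shift dominates (590 vs 558 kJ/mol).
Tabulated first ionization energy (kJ/mol): Na 496, Ca 590, In 558.
So from highest to lowest: Ca > In > Na.

Ca, In, Na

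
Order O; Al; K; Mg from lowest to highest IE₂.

Mg < Al < K < O

Consider each +1 ion: O⁺ still has 5 valence electrons; Al⁺ still has 2 valence electrons; K⁺ is the bare [Ar] core; Mg⁺ still has 1 valence electron.
Usually core removal costs more than valence removal, but here the competition is close: a tightly held n=2 valence electron can cost more to remove than an n=3 core electron, so the actual values have to decide it.
Valence configurations: O⁺ [He]2s²2p³, Al⁺ [Ne]3s², Mg⁺ [Ne]3s¹.
Approximate IE_2 values (kJ/mol): O 3388, Al 1817, K 3052, Mg 1451.
Hence IE_2: Mg < Al < K < O.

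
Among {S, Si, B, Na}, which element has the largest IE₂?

IE_2 is the cost of taking one more electron from the +1 cation: S⁺ still has 5 valence electrons; Si⁺ still has 3 valence electrons; B⁺ still has 2 valence electrons; Na⁺ is the bare [Ne] core.
Breaking into a closed-shell core is much more expensive than removing a leftover valence electron — Na has the largest IE_2 here.
Valence configurations: S⁺ [Ne]3s²3p³, Si⁺ [Ne]3s²3p¹, B⁺ [He]2s².
The numbers (kJ/mol): S 2252, Si 1577, B 2427, Na 4562.
Putting it together, IE_2: Si < S < B < Na.

Na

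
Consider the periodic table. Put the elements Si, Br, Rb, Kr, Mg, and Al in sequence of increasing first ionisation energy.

Mg is in period 3, group 2; Al is in period 3, group 13; Si is in period 3, group 14; Br is in period 4, group 17; Kr is in period 4, group 18; Rb is in period 5, group 1.
IE₁ increases left→right with effective nuclear charge and decreases top→bottom as the valence shell moves farther out.
Here both period and group differ, so the two effects have to be weighed against each other.
Al > Rb: both effects reinforce here, so Al is clearly the higher of the two.
Mg > Al: this pair runs against the simple trend — see the exception note.
Si > Mg: both are in period 3; the period trend gives Si the larger value.
Br > Si: period and group pull opposite ways; the across-period shift dominates (1140 vs 786 kJ/mol).
Kr > Br: both are in period 4; the period trend gives Kr the larger value.
Note the exception: Mg has a higher first ionization energy than Al, contrary to the simple trend — Al's single 3p electron is easier to remove than one from Mg's filled 3s².
Approximate values (kJ/mol): Mg 738, Al 578, Si 786, Br 1140, Kr 1351, Rb 403.
So from lowest to highest: Rb < Al < Mg < Si < Br < Kr.

Rb < Al < Mg < Si < Br < Kr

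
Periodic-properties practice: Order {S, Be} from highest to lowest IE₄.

Be > S

IE_4 is the cost of taking one more electron from the +3 cation: S³⁺ still has 3 valence electrons; Be³⁺ is already 1 electron into the core.
Breaking into a closed-shell core is much more expensive than removing a leftover valence electron — Be has the largest IE_4 here.
The numbers (kJ/mol): S 4556, Be 21007.
Hence IE_4: S < Be.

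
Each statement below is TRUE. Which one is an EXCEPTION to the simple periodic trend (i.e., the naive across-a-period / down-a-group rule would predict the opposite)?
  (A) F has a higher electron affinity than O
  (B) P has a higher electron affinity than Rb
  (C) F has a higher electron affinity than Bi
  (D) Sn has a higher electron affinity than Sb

(D)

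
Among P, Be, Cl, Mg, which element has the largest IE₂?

Consider each +1 ion: P⁺ still has 4 valence electrons; Be⁺ still has 1 valence electron; Cl⁺ still has 6 valence electrons; Mg⁺ still has 1 valence electron.
All are still removing valence electrons, so compare the +1 ions as you would atoms: IE_2 generally rises across a period (higher Z_eff) and falls down a group (larger shell), subject to the usual subshell exceptions.
Valence configurations: P⁺ [Ne]3s²3p², Be⁺ [He]2s¹, Cl⁺ [Ne]3s²3p⁴, Mg⁺ [Ne]3s¹.
Approximate IE_2 values (kJ/mol): P 1907, Be 1757, Cl 2298, Mg 1451.
Overall IE_2 order: Mg < Be < P < Cl.

Cl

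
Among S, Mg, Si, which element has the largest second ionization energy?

S

IE_2 is the cost of taking one more electron from the +1 cation: S⁺ still has 5 valence electrons; Mg⁺ still has 1 valence electron; Si⁺ still has 3 valence electrons.
All are still removing valence electrons, so compare the +1 ions as you would atoms: IE_2 generally rises across a period (higher Z_eff) and falls down a group (larger shell), subject to the usual subshell exceptions.
Valence configurations: S⁺ [Ne]3s²3p³, Mg⁺ [Ne]3s¹, Si⁺ [Ne]3s²3p¹.
Tabulated IE_2 (kJ/mol): S 2252, Mg 1451, Si 1577.
Putting it together, IE_2: Mg < Si < S.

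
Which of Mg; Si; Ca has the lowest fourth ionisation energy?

After 3 electrons have been removed, what remains? Mg³⁺ is already 1 electron into the core; Si³⁺ still has 1 valence electron; Ca³⁺ is already 1 electron into the core.
Pulling an electron out of a noble-gas core costs far more than removing a remaining valence electron, so Ca and Mg sit at the high end of IE_4.
Tabulated IE_4 (kJ/mol): Mg 10543, Si 4356, Ca 6491.
Putting it together, IE_4: Si < Ca < Mg.

Si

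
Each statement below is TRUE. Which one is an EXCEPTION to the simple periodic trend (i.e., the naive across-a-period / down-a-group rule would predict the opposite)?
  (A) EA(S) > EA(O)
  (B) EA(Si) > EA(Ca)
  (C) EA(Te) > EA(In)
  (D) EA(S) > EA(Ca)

The general trend: electron affinity increases across a period and decreases down a group.
(A) S (period 3, group 16) vs O (period 2, group 16): the stated order contradicts the simple trend.
(B) Si (period 3, group 14) vs Ca (period 4, group 2): the stated order agrees with the simple trend.
(C) Te (period 5, group 16) vs In (period 5, group 13): the stated order agrees with the simple trend.
(D) S (period 3, group 16) vs Ca (period 4, group 2): the stated order agrees with the simple trend.
The exception is (A): the compact 2p subshell of O repels the added electron more than S's larger 3p does.

(A)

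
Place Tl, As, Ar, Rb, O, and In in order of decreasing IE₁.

Ar, O, As, Tl, In, Rb

O is in period 2, group 16; Ar is in period 3, group 18; As is in period 4, group 15; Rb is in period 5, group 1; In is in period 5, group 13; Tl is in period 6, group 13.
IE₁ increases left→right with effective nuclear charge and decreases top→bottom as the valence shell moves farther out.
These span different periods and groups, so the two trends combine.
In > Rb: both are in period 5; the period trend gives In the larger value.
Tl > In: this pair runs against the simple trend — see the exception note.
As > Tl: relative to Tl, both the across-period and down-group shifts push As's first ionization energy up.
O > As: both effects reinforce here, so O is clearly the higher of the two.
Ar > O: the two effects oppose for this pair; the across-period effect wins (1521 vs 1314 kJ/mol).
Note the exception: Tl has a higher first ionization energy than In, contrary to the simple trend — relativistic 6s stabilisation and poor 4f/5d shielding distort the trend for the heavy p-block elements.
Tabulated first ionization energy (kJ/mol): O 1314, Ar 1521, As 947, Rb 403, In 558, Tl 589.
So from highest to lowest: Ar > O > As > Tl > In > Rb.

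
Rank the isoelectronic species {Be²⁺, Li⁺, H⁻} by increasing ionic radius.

All of these have 2 electrons, so size is governed by nuclear charge alone: the more protons, the stronger the pull on the same electron cloud, and the smaller the ion.
Nuclear charges: Be²⁺ (Z=4), Li⁺ (Z=3), H⁻ (Z=1).
Smallest to largest: Be²⁺ < Li⁺ < H⁻.

Be²⁺ < Li⁺ < H⁻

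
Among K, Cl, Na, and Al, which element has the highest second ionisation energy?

IE_2 is the cost of taking one more electron from the +1 cation: K⁺ is the bare [Ar] core; Cl⁺ still has 6 valence electrons; Na⁺ is the bare [Ne] core; Al⁺ still has 2 valence electrons.
Breaking into a closed-shell core is much more expensive than removing a leftover valence electron — K and Na have the largest IE_2 here.
Valence configurations: Cl⁺ [Ne]3s²3p⁴, Al⁺ [Ne]3s².
Approximate IE_2 values (kJ/mol): K 3052, Cl 2298, Na 4562, Al 1817.
Overall IE_2 order: Al < Cl < K < Na.

Na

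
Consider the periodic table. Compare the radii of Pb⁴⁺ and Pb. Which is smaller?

Forming Pb⁴⁺ removes 4 electrons from Pb. Fewer electrons for the same nuclear charge means less shielding and a higher Z_eff on the remaining electrons.
A cation is smaller than its parent atom: Pb⁴⁺ < Pb.

Pb⁴⁺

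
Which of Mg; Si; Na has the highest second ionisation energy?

Na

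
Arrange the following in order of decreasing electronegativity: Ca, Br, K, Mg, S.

Br > S > Mg > Ca > K

Atoms toward the upper right of the periodic table pull bonding electrons most strongly.
These span different periods and groups, so the two trends combine.
Ca > K: both are in period 4; the period trend gives Ca the larger value.
Mg > Ca: Mg sits above Ca in group 2, so the down-group effect alone puts Mg higher.
S > Mg: both are in period 3; the period trend gives S the larger value.
Br > S: period and group pull opposite ways; the across-period shift dominates (2.96 vs 2.58).
For reference (Pauling): Mg 1.31, S 2.58, K 0.82, Ca 1.00, Br 2.96.
So from highest to lowest: Br > S > Mg > Ca > K.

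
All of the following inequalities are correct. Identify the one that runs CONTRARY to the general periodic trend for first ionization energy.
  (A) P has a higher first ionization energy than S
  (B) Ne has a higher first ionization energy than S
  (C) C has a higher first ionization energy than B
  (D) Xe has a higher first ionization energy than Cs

The general trend: first ionization energy increases across a period and decreases down a group.
(A) P (period 3, group 15) vs S (period 3, group 16): the stated order contradicts the simple trend.
(B) Ne (period 2, group 18) vs S (period 3, group 16): the stated order agrees with the simple trend.
(C) C (period 2, group 14) vs B (period 2, group 13): the stated order agrees with the simple trend.
(D) Xe (period 5, group 18) vs Cs (period 6, group 1): the stated order agrees with the simple trend.
The exception is (A): S (3p⁴) ionizes more easily than half-filled P (3p³) because the paired 3p electron in S is pushed out by e⁻–e⁻ repulsion.

(A)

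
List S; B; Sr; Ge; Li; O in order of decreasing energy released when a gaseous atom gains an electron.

S, O, Ge, Li, B, Sr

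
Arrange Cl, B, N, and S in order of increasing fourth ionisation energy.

S < Cl < N < B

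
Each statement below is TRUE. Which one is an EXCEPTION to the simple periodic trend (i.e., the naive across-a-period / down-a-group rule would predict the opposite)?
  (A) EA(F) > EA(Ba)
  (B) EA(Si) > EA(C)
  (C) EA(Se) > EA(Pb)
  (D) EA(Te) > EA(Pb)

(B)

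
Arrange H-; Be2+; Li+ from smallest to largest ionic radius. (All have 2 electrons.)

Be2+, Li+, H-

All of these have 2 electrons, so size is governed by nuclear charge alone: the more protons, the stronger the pull on the same electron cloud, and the smaller the ion.
Nuclear charges: Be2+ (Z=4), Li+ (Z=3), H- (Z=1).
Smallest to largest: Be2+ < Li+ < H-.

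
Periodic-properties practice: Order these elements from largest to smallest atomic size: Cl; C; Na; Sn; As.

Na > Sn > As > Cl > C

C is in period 2, group 14; Na is in period 3, group 1; Cl is in period 3, group 17; As is in period 4, group 15; Sn is in period 5, group 14.
Radius decreases left→right (rising Z_eff, same n) and increases top→bottom (higher n).
These span different periods and groups, so the two trends combine.
Cl > C: the two effects oppose for this pair; the down-group effect wins (99 vs 75 pm).
As > Cl: both effects reinforce here, so As is clearly the larger of the two.
Sn > As: both effects reinforce here, so Sn is clearly the larger of the two.
Na > Sn: period and group pull opposite ways; the across-period shift dominates (155 vs 140 pm).
For reference (pm): C 75, Na 155, Cl 99, As 121, Sn 140.
So from largest to smallest: Na > Sn > As > Cl > C.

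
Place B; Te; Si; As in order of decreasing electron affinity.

EA tends to increase across a period and decrease down a group, though the pattern is less regular than for IE or radius.
A diagonal step moves right (one effect) and down (the opposite effect) at once.
As > B: the two effects oppose for this pair; the across-period effect wins (78 vs 27 kJ/mol).
Si > As: period and group pull opposite ways; the down-group shift dominates (134 vs 78 kJ/mol).
Te > Si: the two effects oppose for this pair; the across-period effect wins (190 vs 134 kJ/mol).
Approximate values (kJ/mol): B 27, Si 134, As 78, Te 190.
So from highest to lowest: Te > Si > As > B.

Te > Si > As > B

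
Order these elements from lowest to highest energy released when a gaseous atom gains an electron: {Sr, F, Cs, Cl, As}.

Sr, Cs, As, F, Cl

F is in period 2, group 17; Cl is in period 3, group 17; As is in period 4, group 15; Sr is in period 5, group 2; Cs is in period 6, group 1.
Atoms with high Z_eff and room in the valence shell (especially the halogens) have the most exothermic electron affinities.
These span different periods and groups, so the two trends combine.
Cs > Sr: this pair runs against the simple trend — see the exception note.
As > Cs: relative to Cs, both the across-period and down-group shifts push As's electron affinity up.
F > As: both effects reinforce here, so F is clearly the higher of the two.
Cl > F: this pair runs against the simple trend — see the exception note.
Note the exception: Cs has a higher electron affinity than Sr, contrary to the simple trend — adding an electron to Sr (ns²) has to open a new, higher-energy np subshell, which is unfavourable.
Note the exception: Cl has a higher electron affinity than F, contrary to the simple trend — F's small 2p subshell makes the incoming electron feel strong e⁻–e⁻ repulsion, so Cl actually releases more energy on gaining an electron.
Approximate values (kJ/mol): F 328, Cl 349, As 78, Sr 5, Cs 46.
So from lowest to highest: Sr < Cs < As < F < Cl.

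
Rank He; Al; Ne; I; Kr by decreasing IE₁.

He is in period 1, group 18; Ne is in period 2, group 18; Al is in period 3, group 13; Kr is in period 4, group 18; I is in period 5, group 17.
Removing the outermost electron gets harder across a period and easier down a group.
These span different periods and groups, so the two trends combine.
I > Al: period and group pull opposite ways; the across-period shift dominates (1008 vs 578 kJ/mol).
Kr > I: relative to I, both the across-period and down-group shifts push Kr's first ionization energy up.
Ne > Kr: Ne sits above Kr in group 18, so the down-group effect alone puts Ne higher.
He > Ne: He sits above Ne in group 18, so the down-group effect alone puts He higher.
For reference (kJ/mol): He 2372, Ne 2081, Al 578, Kr 1351, I 1008.
So from highest to lowest: He > Ne > Kr > I > Al.

He > Ne > Kr > I > Al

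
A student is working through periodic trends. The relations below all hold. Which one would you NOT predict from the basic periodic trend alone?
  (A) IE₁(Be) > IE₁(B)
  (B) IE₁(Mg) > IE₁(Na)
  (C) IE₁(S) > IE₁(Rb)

(A)

The general trend: IE₁ increases across a period and decreases down a group.
(A) Be (period 2, group 2) vs B (period 2, group 13): the stated order contradicts the simple trend.
(B) Mg (period 3, group 2) vs Na (period 3, group 1): the stated order agrees with the simple trend.
(C) S (period 3, group 16) vs Rb (period 5, group 1): the stated order agrees with the simple trend.
The exception is (A): removing B's lone 2p electron is easier than breaking Be's filled 2s².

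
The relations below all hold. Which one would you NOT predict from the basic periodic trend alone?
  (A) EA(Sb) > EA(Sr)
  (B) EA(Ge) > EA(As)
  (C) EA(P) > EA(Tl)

The general trend: electron affinity increases across a period and decreases down a group.
(A) Sb (period 5, group 15) vs Sr (period 5, group 2): the stated order agrees with the simple trend.
(B) Ge (period 4, group 14) vs As (period 4, group 15): the stated order contradicts the simple trend.
(C) P (period 3, group 15) vs Tl (period 6, group 13): the stated order agrees with the simple trend.
The exception is (B): adding an electron to As's half-filled 4p³ is unfavourable, so Ge (4p²) has the more exothermic EA.

(B)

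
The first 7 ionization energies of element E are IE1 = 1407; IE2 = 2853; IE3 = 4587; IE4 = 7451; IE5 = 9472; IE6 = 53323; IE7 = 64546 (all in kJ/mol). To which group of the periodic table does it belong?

Group 15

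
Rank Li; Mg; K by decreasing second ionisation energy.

Li > K > Mg

After 1 electron has been removed, what remains? Li⁺ is the bare [He] core; Mg⁺ still has 1 valence electron; K⁺ is the bare [Ar] core.
Breaking into a closed-shell core is much more expensive than removing a leftover valence electron — K and Li have the largest IE_2 here.
Approximate IE_2 values (kJ/mol): Li 7298, Mg 1451, K 3052.
Overall IE_2 order: Mg < K < Li.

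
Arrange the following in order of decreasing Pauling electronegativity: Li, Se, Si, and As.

Se > As > Si > Li

Electronegativity increases across a period and decreases down a group, tracking effective nuclear charge and atomic size.
Neither a single period nor a single group — weigh both effects.
Si > Li: the two effects oppose for this pair; the across-period effect wins (1.90 vs 0.98).
As > Si: period and group pull opposite ways; the across-period shift dominates (2.18 vs 1.90).
Se > As: Se lies to the right of As in period 4, so the across-period effect alone puts Se higher.
Tabulated electronegativity (Pauling): Li 0.98, Si 1.90, As 2.18, Se 2.55.
So from highest to lowest: Se > As > Si > Li.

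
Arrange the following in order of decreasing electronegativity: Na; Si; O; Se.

O > Se > Si > Na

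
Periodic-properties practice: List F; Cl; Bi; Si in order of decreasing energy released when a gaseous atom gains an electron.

Cl > F > Si > Bi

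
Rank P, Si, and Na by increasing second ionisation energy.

Si < P < Na

Consider each +1 ion: P⁺ still has 4 valence electrons; Si⁺ still has 3 valence electrons; Na⁺ is the bare [Ne] core.
Core electrons are held far more tightly than valence electrons, so Na tops the IE_2 order.
Valence configurations: P⁺ [Ne]3s²3p², Si⁺ [Ne]3s²3p¹.
The numbers (kJ/mol): P 1907, Si 1577, Na 4562.
Hence IE_2: Si < P < Na.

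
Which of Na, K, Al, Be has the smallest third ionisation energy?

IE_3 is the cost of taking one more electron from the +2 cation: Na²⁺ is already 1 electron into the core; K²⁺ is already 1 electron into the core; Al²⁺ still has 1 valence electron; Be²⁺ is the bare [He] core.
Pulling an electron out of a noble-gas core costs far more than removing a remaining valence electron, so K, Na and Be sit at the high end of IE_3.
Approximate IE_3 values (kJ/mol): Na 6910, K 4420, Al 2745, Be 14849.
Overall IE_3 order: Al < K < Na < Be.

Al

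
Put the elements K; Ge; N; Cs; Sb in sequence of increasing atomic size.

N < Ge < Sb < K < Cs

N is in period 2, group 15; K is in period 4, group 1; Ge is in period 4, group 14; Sb is in period 5, group 15; Cs is in period 6, group 1.
Radius decreases left→right (rising Z_eff, same n) and increases top→bottom (higher n).
These span different periods and groups, so the two trends combine.
Ge > N: both effects reinforce here, so Ge is clearly the larger of the two.
Sb > Ge: period and group pull opposite ways; the down-group shift dominates (140 vs 121 pm).
K > Sb: the two effects oppose for this pair; the across-period effect wins (196 vs 140 pm).
Cs > K: they share group 1; the group trend gives Cs the larger value.
For reference (pm): N 71, K 196, Ge 121, Sb 140, Cs 232.
So from smallest to largest: N < Ge < Sb < K < Cs.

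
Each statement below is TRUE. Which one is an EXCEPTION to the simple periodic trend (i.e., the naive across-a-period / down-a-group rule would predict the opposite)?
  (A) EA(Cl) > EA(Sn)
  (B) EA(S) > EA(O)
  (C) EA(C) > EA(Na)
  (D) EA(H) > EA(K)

(B)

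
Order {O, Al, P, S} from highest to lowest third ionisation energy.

O > S > P > Al

Consider each +2 ion: O²⁺ still has 4 valence electrons; Al²⁺ still has 1 valence electron; P²⁺ still has 3 valence electrons; S²⁺ still has 4 valence electrons.
All are still removing valence electrons, so compare the +2 ions as you would atoms: IE_3 generally rises across a period (higher Z_eff) and falls down a group (larger shell), subject to the usual subshell exceptions.
Valence configurations: O²⁺ [He]2s²2p², Al²⁺ [Ne]3s¹, P²⁺ [Ne]3s²3p¹, S²⁺ [Ne]3s²3p².
The numbers (kJ/mol): O 5300, Al 2745, P 2914, S 3357.
Hence IE_3: Al < P < S < O.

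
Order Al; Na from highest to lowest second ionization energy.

IE_2 is the cost of taking one more electron from the +1 cation: Al⁺ still has 2 valence electrons; Na⁺ is the bare [Ne] core.
Breaking into a closed-shell core is much more expensive than removing a leftover valence electron — Na has the largest IE_2 here.
Approximate IE_2 values (kJ/mol): Al 1817, Na 4562.
So the second ionization energies run Al < Na.

Na > Al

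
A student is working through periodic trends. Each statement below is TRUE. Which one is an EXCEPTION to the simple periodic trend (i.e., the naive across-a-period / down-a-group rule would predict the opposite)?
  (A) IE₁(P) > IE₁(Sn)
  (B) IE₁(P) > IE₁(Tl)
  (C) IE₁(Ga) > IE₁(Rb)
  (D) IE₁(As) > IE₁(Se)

(D)

The general trend: IE₁ increases across a period and decreases down a group.
(A) P (period 3, group 15) vs Sn (period 5, group 14): the stated order agrees with the simple trend.
(B) P (period 3, group 15) vs Tl (period 6, group 13): the stated order agrees with the simple trend.
(C) Ga (period 4, group 13) vs Rb (period 5, group 1): the stated order agrees with the simple trend.
(D) As (period 4, group 15) vs Se (period 4, group 16): the stated order contradicts the simple trend.
The exception is (D): Se (4p⁴) ionizes more easily than half-filled As (4p³).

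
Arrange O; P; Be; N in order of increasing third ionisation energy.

P < N < O < Be

After 2 electrons have been removed, what remains? O²⁺ still has 4 valence electrons; P²⁺ still has 3 valence electrons; Be²⁺ is the bare [He] core; N²⁺ still has 3 valence electrons.
Core electrons are held far more tightly than valence electrons, so Be tops the IE_3 order.
Valence configurations: O²⁺ [He]2s²2p², P²⁺ [Ne]3s²3p¹, N²⁺ [He]2s²2p¹.
Approximate IE_3 values (kJ/mol): O 5300, P 2914, Be 14849, N 4578.
Putting it together, IE_3: P < N < O < Be.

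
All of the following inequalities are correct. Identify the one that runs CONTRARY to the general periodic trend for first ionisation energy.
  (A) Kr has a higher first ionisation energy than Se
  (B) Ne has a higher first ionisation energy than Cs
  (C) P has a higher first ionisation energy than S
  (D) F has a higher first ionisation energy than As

The general trend: first ionisation energy increases across a period and decreases down a group.
(A) Kr (period 4, group 18) vs Se (period 4, group 16): the stated order agrees with the simple trend.
(B) Ne (period 2, group 18) vs Cs (period 6, group 1): the stated order agrees with the simple trend.
(C) P (period 3, group 15) vs S (period 3, group 16): the stated order contradicts the simple trend.
(D) F (period 2, group 17) vs As (period 4, group 15): the stated order agrees with the simple trend.
The exception is (C): S (3p⁴) ionizes more easily than half-filled P (3p³) because the paired 3p electron in S is pushed out by e⁻–e⁻ repulsion.

(C)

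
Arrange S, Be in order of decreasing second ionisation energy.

S > Be

IE_2 is the cost of taking one more electron from the +1 cation: S⁺ still has 5 valence electrons; Be⁺ still has 1 valence electron.
All are still removing valence electrons, so compare the +1 ions as you would atoms: IE_2 generally rises across a period (higher Z_eff) and falls down a group (larger shell), subject to the usual subshell exceptions.
Valence configurations: S⁺ [Ne]3s²3p³, Be⁺ [He]2s¹.
The numbers (kJ/mol): S 2252, Be 1757.
So the second ionization energies run Be < S.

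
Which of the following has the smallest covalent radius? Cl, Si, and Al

Cl

Al is in period 3, group 13; Si is in period 3, group 14; Cl is in period 3, group 17.
Radius decreases left→right (rising Z_eff, same n) and increases top→bottom (higher n).
All lie in period 3, so atomic radius increases right to left.
The smallest covalent radius among these belongs to Cl.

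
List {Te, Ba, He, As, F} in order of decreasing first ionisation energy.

He > F > As > Te > Ba

IE₁ increases left→right with effective nuclear charge and decreases top→bottom as the valence shell moves farther out.
Here both period and group differ, so the two effects have to be weighed against each other.
Te > Ba: both effects reinforce here, so Te is clearly the higher of the two.
As > Te: period and group pull opposite ways; the down-group shift dominates (947 vs 869 kJ/mol).
F > As: both effects reinforce here, so F is clearly the higher of the two.
He > F: relative to F, both the across-period and down-group shifts push He's first ionization energy up.
For reference (kJ/mol): He 2372, F 1681, As 947, Te 869, Ba 503.
So from highest to lowest: He > F > As > Te > Ba.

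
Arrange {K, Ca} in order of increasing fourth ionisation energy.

Consider each +3 ion: K³⁺ is already 2 electrons into the core; Ca³⁺ is already 1 electron into the core.
All of these are removing an electron from a noble-gas core or deeper; the smaller core (lower principal quantum number) is held far more tightly, and within a period the higher nuclear charge binds the same core more tightly.
The numbers (kJ/mol): K 5877, Ca 6491.
Overall IE_4 order: K < Ca.

K < Ca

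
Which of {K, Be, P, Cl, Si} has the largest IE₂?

Consider each +1 ion: K⁺ is the bare [Ar] core; Be⁺ still has 1 valence electron; P⁺ still has 4 valence electrons; Cl⁺ still has 6 valence electrons; Si⁺ still has 3 valence electrons.
Breaking into a closed-shell core is much more expensive than removing a leftover valence electron — K has the largest IE_2 here.
Valence configurations: Be⁺ [He]2s¹, P⁺ [Ne]3s²3p², Cl⁺ [Ne]3s²3p⁴, Si⁺ [Ne]3s²3p¹.
Approximate IE_2 values (kJ/mol): K 3052, Be 1757, P 1907, Cl 2298, Si 1577.
Hence IE_2: Si < Be < P < Cl < K.

K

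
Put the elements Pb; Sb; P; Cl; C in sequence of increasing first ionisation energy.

IE₁ increases left→right with effective nuclear charge and decreases top→bottom as the valence shell moves farther out.
These span different periods and groups, so the two trends combine.
Sb > Pb: both effects reinforce here, so Sb is clearly the higher of the two.
P > Sb: P sits above Sb in group 15, so the down-group effect alone puts P higher.
C > P: period and group pull opposite ways; the down-group shift dominates (1086 vs 1012 kJ/mol).
Cl > C: period and group pull opposite ways; the across-period shift dominates (1251 vs 1086 kJ/mol).
For reference (kJ/mol): C 1086, P 1012, Cl 1251, Sb 831, Pb 716.
So from lowest to highest: Pb < Sb < P < C < Cl.

Pb < Sb < P < C < Cl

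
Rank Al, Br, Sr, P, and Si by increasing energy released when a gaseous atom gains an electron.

Sr < Al < P < Si < Br

Al is in period 3, group 13; Si is in period 3, group 14; P is in period 3, group 15; Br is in period 4, group 17; Sr is in period 5, group 2.
EA tends to increase across a period and decrease down a group, though the pattern is less regular than for IE or radius.
Neither a single period nor a single group — weigh both effects.
Al > Sr: relative to Sr, both the across-period and down-group shifts push Al's electron affinity up.
P > Al: both are in period 3; the period trend gives P the larger value.
Si > P: this pair runs against the simple trend — see the exception note.
Br > Si: the two effects oppose for this pair; the across-period effect wins (325 vs 134 kJ/mol).
Note the exception: Si has a higher electron affinity than P, contrary to the simple trend — adding an electron to P's half-filled 3p³ is unfavourable, so Si (3p²) has the more exothermic EA.
For reference (kJ/mol): Al 42, Si 134, P 72, Br 325, Sr 5.
So from lowest to highest: Sr < Al < P < Si < Br.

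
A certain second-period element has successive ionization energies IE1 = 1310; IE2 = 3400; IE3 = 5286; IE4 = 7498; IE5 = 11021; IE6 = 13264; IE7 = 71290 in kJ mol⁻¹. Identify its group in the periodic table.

Group 16

Look for the largest jump between consecutive ionization energies: IE7/IE6 ≈ 5.4, far larger than any earlier ratio.
That jump marks the point where a core electron is being removed. So the atom has 6 valence electrons.
A main-group element with 6 valence electrons is in group 16.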